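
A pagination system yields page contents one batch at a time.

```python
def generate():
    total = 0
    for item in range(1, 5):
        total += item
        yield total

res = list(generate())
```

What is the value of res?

Step 1: Generator accumulates running sum:
  item=1: total = 1, yield 1
  item=2: total = 3, yield 3
  item=3: total = 6, yield 6
  item=4: total = 10, yield 10
Therefore res = [1, 3, 6, 10].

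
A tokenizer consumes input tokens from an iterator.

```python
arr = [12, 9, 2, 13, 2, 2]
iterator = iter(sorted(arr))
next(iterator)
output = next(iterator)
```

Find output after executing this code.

Step 1: sorted([12, 9, 2, 13, 2, 2]) = [2, 2, 2, 9, 12, 13].
Step 2: Create iterator and skip 1 elements.
Step 3: next() returns 2.
Therefore output = 2.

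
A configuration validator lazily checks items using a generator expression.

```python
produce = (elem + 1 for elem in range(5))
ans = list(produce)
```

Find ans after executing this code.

Step 1: For each elem in range(5), compute elem+1:
  elem=0: 0+1 = 1
  elem=1: 1+1 = 2
  elem=2: 2+1 = 3
  elem=3: 3+1 = 4
  elem=4: 4+1 = 5
Therefore ans = [1, 2, 3, 4, 5].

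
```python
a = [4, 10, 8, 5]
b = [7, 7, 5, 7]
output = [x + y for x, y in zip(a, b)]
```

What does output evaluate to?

Step 1: Add corresponding elements:
  4 + 7 = 11
  10 + 7 = 17
  8 + 5 = 13
  5 + 7 = 12
Therefore output = [11, 17, 13, 12].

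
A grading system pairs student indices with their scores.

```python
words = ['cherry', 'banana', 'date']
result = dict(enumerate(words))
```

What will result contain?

Step 1: enumerate pairs indices with words:
  0 -> 'cherry'
  1 -> 'banana'
  2 -> 'date'
Therefore result = {0: 'cherry', 1: 'banana', 2: 'date'}.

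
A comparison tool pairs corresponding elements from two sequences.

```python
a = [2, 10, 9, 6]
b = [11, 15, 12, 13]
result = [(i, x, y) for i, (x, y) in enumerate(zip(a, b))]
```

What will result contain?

Step 1: enumerate(zip(a, b)) gives index with paired elements:
  i=0: (2, 11)
  i=1: (10, 15)
  i=2: (9, 12)
  i=3: (6, 13)
Therefore result = [(0, 2, 11), (1, 10, 15), (2, 9, 12), (3, 6, 13)].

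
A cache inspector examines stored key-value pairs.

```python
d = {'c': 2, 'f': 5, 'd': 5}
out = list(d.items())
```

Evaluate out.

Step 1: d.items() returns (key, value) pairs in insertion order.
Therefore out = [('c', 2), ('f', 5), ('d', 5)].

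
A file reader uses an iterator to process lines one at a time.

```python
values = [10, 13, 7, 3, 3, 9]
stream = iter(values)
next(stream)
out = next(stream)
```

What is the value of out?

Step 1: Create iterator over [10, 13, 7, 3, 3, 9].
Step 2: next() consumes 10.
Step 3: next() returns 13.
Therefore out = 13.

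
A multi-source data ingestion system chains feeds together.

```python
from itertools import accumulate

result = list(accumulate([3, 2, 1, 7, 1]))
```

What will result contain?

Step 1: accumulate computes running sums:
  + 3 = 3
  + 2 = 5
  + 1 = 6
  + 7 = 13
  + 1 = 14
Therefore result = [3, 5, 6, 13, 14].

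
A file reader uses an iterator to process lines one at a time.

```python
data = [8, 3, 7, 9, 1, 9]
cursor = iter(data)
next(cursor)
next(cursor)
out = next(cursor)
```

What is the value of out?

Step 1: Create iterator over [8, 3, 7, 9, 1, 9].
Step 2: next() consumes 8.
Step 3: next() consumes 3.
Step 4: next() returns 7.
Therefore out = 7.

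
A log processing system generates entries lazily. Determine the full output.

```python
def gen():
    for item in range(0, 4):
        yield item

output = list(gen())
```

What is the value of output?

Step 1: The generator yields each value from range(0, 4).
Step 2: list() consumes all yields: [0, 1, 2, 3].
Therefore output = [0, 1, 2, 3].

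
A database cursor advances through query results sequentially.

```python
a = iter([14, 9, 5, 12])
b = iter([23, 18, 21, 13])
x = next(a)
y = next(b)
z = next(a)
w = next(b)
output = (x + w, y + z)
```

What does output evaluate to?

Step 1: a iterates [14, 9, 5, 12], b iterates [23, 18, 21, 13].
Step 2: x = next(a) = 14, y = next(b) = 23.
Step 3: z = next(a) = 9, w = next(b) = 18.
Step 4: output = (14 + 18, 23 + 9) = (32, 32).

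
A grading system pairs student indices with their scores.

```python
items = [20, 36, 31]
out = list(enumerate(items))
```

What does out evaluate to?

Step 1: enumerate pairs each element with its index:
  (0, 20)
  (1, 36)
  (2, 31)
Therefore out = [(0, 20), (1, 36), (2, 31)].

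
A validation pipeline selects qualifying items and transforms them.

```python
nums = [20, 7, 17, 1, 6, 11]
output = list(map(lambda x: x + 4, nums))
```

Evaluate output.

Step 1: Apply lambda x: x + 4 to each element:
  20 -> 24
  7 -> 11
  17 -> 21
  1 -> 5
  6 -> 10
  11 -> 15
Therefore output = [24, 11, 21, 5, 10, 15].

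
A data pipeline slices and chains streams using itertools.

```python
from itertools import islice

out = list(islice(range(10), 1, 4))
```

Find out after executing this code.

Step 1: islice(range(10), 1, 4) takes elements at indices [1, 4).
Step 2: Elements: [1, 2, 3].
Therefore out = [1, 2, 3].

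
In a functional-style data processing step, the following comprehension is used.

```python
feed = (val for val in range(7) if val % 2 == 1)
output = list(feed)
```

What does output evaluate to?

Step 1: Filter range(7) keeping only odd values:
  val=0: even, excluded
  val=1: odd, included
  val=2: even, excluded
  val=3: odd, included
  val=4: even, excluded
  val=5: odd, included
  val=6: even, excluded
Therefore output = [1, 3, 5].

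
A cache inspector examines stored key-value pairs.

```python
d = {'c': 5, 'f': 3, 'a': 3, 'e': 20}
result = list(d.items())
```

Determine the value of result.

Step 1: d.items() returns (key, value) pairs in insertion order.
Therefore result = [('c', 5), ('f', 3), ('a', 3), ('e', 20)].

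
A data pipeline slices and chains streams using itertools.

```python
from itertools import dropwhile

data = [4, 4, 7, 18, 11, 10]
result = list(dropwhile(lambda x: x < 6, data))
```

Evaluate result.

Step 1: dropwhile drops elements while < 6:
  4 < 6: dropped
  4 < 6: dropped
  7: kept (dropping stopped)
Step 2: Remaining elements kept regardless of condition.
Therefore result = [7, 18, 11, 10].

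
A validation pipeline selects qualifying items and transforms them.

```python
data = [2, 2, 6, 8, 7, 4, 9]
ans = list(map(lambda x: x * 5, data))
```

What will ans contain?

Step 1: Apply lambda x: x * 5 to each element:
  2 -> 10
  2 -> 10
  6 -> 30
  8 -> 40
  7 -> 35
  4 -> 20
  9 -> 45
Therefore ans = [10, 10, 30, 40, 35, 20, 45].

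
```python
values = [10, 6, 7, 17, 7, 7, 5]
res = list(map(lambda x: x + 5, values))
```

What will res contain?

Step 1: Apply lambda x: x + 5 to each element:
  10 -> 15
  6 -> 11
  7 -> 12
  17 -> 22
  7 -> 12
  7 -> 12
  5 -> 10
Therefore res = [15, 11, 12, 22, 12, 12, 10].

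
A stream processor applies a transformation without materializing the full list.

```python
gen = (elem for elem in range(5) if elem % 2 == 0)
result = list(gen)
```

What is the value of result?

Step 1: Filter range(5) keeping only even values:
  elem=0: even, included
  elem=1: odd, excluded
  elem=2: even, included
  elem=3: odd, excluded
  elem=4: even, included
Therefore result = [0, 2, 4].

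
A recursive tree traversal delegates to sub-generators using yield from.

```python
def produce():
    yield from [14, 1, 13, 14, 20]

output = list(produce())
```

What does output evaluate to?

Step 1: yield from delegates to the iterable, yielding each element.
Step 2: Collected values: [14, 1, 13, 14, 20].
Therefore output = [14, 1, 13, 14, 20].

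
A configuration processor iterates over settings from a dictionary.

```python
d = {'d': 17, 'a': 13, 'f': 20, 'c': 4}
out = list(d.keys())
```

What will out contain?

Step 1: d.keys() returns the dictionary keys in insertion order.
Therefore out = ['d', 'a', 'f', 'c'].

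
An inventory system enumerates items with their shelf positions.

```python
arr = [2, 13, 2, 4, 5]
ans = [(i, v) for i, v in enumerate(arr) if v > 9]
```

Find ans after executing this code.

Step 1: Filter enumerate([2, 13, 2, 4, 5]) keeping v > 9:
  (0, 2): 2 <= 9, excluded
  (1, 13): 13 > 9, included
  (2, 2): 2 <= 9, excluded
  (3, 4): 4 <= 9, excluded
  (4, 5): 5 <= 9, excluded
Therefore ans = [(1, 13)].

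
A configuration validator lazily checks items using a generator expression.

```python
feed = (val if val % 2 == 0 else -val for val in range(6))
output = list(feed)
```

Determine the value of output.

Step 1: For each val in range(6), yield val if even, else -val:
  val=0: even, yield 0
  val=1: odd, yield -1
  val=2: even, yield 2
  val=3: odd, yield -3
  val=4: even, yield 4
  val=5: odd, yield -5
Therefore output = [0, -1, 2, -3, 4, -5].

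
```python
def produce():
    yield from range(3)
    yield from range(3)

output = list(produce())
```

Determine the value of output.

Step 1: Trace yields in order:
  yield 0
  yield 1
  yield 2
  yield 0
  yield 1
  yield 2
Therefore output = [0, 1, 2, 0, 1, 2].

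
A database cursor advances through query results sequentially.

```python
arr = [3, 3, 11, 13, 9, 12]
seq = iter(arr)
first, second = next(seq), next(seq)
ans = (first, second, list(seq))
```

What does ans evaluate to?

Step 1: Create iterator over [3, 3, 11, 13, 9, 12].
Step 2: first = 3, second = 3.
Step 3: Remaining elements: [11, 13, 9, 12].
Therefore ans = (3, 3, [11, 13, 9, 12]).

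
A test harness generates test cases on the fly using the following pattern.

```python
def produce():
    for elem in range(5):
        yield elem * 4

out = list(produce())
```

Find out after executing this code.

Step 1: For each elem in range(5), yield elem * 4:
  elem=0: yield 0 * 4 = 0
  elem=1: yield 1 * 4 = 4
  elem=2: yield 2 * 4 = 8
  elem=3: yield 3 * 4 = 12
  elem=4: yield 4 * 4 = 16
Therefore out = [0, 4, 8, 12, 16].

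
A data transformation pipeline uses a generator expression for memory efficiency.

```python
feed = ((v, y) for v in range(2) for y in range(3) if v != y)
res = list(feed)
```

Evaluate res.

Step 1: Nested generator over range(2) x range(3) where v != y:
  (0, 0): excluded (v == y)
  (0, 1): included
  (0, 2): included
  (1, 0): included
  (1, 1): excluded (v == y)
  (1, 2): included
Therefore res = [(0, 1), (0, 2), (1, 0), (1, 2)].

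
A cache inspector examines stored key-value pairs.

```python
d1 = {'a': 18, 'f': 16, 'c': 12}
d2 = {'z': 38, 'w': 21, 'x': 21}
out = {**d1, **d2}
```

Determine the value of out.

Step 1: Merge d1 and d2 (d2 values override on key conflicts).
Step 2: d1 has keys ['a', 'f', 'c'], d2 has keys ['z', 'w', 'x'].
Therefore out = {'a': 18, 'f': 16, 'c': 12, 'z': 38, 'w': 21, 'x': 21}.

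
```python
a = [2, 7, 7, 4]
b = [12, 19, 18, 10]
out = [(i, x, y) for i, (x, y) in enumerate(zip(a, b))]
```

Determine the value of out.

Step 1: enumerate(zip(a, b)) gives index with paired elements:
  i=0: (2, 12)
  i=1: (7, 19)
  i=2: (7, 18)
  i=3: (4, 10)
Therefore out = [(0, 2, 12), (1, 7, 19), (2, 7, 18), (3, 4, 10)].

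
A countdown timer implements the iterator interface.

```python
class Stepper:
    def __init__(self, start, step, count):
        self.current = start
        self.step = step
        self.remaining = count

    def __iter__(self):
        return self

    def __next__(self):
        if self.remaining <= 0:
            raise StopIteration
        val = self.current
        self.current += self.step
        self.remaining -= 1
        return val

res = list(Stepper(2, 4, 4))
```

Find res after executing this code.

Step 1: Stepper starts at 2, increments by 4, for 4 steps:
  Yield 2, then current += 4
  Yield 6, then current += 4
  Yield 10, then current += 4
  Yield 14, then current += 4
Therefore res = [2, 6, 10, 14].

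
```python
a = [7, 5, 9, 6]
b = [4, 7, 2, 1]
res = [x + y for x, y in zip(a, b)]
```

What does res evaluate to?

Step 1: Add corresponding elements:
  7 + 4 = 11
  5 + 7 = 12
  9 + 2 = 11
  6 + 1 = 7
Therefore res = [11, 12, 11, 7].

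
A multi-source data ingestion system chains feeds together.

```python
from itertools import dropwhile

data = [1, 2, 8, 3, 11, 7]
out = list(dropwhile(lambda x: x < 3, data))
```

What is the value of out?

Step 1: dropwhile drops elements while < 3:
  1 < 3: dropped
  2 < 3: dropped
  8: kept (dropping stopped)
Step 2: Remaining elements kept regardless of condition.
Therefore out = [8, 3, 11, 7].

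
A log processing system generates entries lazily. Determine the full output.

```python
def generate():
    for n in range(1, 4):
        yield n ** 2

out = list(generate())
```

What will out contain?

Step 1: For each n in range(1, 4), yield n**2:
  n=1: yield 1**2 = 1
  n=2: yield 2**2 = 4
  n=3: yield 3**2 = 9
Therefore out = [1, 4, 9].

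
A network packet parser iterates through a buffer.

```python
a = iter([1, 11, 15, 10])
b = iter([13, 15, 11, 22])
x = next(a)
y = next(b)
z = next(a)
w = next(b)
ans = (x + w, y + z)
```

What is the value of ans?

Step 1: a iterates [1, 11, 15, 10], b iterates [13, 15, 11, 22].
Step 2: x = next(a) = 1, y = next(b) = 13.
Step 3: z = next(a) = 11, w = next(b) = 15.
Step 4: ans = (1 + 15, 13 + 11) = (16, 24).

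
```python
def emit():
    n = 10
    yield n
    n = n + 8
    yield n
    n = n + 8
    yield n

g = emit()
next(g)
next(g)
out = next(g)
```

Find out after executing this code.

Step 1: Trace through generator execution:
  Yield 1: n starts at 10, yield 10
  Yield 2: n = 10 + 8 = 18, yield 18
  Yield 3: n = 18 + 8 = 26, yield 26
Step 2: First next() gets 10, second next() gets the second value, third next() yields 26.
Therefore out = 26.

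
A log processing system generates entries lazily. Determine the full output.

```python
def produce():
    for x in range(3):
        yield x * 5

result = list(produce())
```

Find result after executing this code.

Step 1: For each x in range(3), yield x * 5:
  x=0: yield 0 * 5 = 0
  x=1: yield 1 * 5 = 5
  x=2: yield 2 * 5 = 10
Therefore result = [0, 5, 10].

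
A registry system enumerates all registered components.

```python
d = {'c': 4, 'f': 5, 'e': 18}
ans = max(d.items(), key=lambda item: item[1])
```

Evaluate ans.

Step 1: Find item with maximum value:
  ('c', 4)
  ('f', 5)
  ('e', 18)
Step 2: Maximum value is 18 at key 'e'.
Therefore ans = ('e', 18).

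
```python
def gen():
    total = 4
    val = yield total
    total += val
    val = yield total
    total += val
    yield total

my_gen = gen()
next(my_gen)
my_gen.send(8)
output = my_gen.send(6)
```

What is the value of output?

Step 1: next() -> yield total=4.
Step 2: send(8) -> val=8, total = 4+8 = 12, yield 12.
Step 3: send(6) -> val=6, total = 12+6 = 18, yield 18.
Therefore output = 18.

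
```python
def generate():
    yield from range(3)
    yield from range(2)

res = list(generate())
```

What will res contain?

Step 1: Trace yields in order:
  yield 0
  yield 1
  yield 2
  yield 0
  yield 1
Therefore res = [0, 1, 2, 0, 1].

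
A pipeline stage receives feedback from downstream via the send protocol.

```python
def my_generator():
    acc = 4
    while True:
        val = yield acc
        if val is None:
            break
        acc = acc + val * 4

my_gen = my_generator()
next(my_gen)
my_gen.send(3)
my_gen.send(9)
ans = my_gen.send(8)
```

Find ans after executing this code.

Step 1: next() -> yield acc=4.
Step 2: send(3) -> val=3, acc = 4 + 3*4 = 16, yield 16.
Step 3: send(9) -> val=9, acc = 16 + 9*4 = 52, yield 52.
Step 4: send(8) -> val=8, acc = 52 + 8*4 = 84, yield 84.
Therefore ans = 84.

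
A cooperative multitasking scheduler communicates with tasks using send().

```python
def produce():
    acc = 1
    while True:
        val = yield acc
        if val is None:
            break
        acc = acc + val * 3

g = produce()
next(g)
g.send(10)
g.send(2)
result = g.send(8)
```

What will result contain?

Step 1: next() -> yield acc=1.
Step 2: send(10) -> val=10, acc = 1 + 10*3 = 31, yield 31.
Step 3: send(2) -> val=2, acc = 31 + 2*3 = 37, yield 37.
Step 4: send(8) -> val=8, acc = 37 + 8*3 = 61, yield 61.
Therefore result = 61.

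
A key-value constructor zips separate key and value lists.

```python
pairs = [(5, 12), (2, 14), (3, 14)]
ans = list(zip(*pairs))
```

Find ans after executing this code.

Step 1: zip(*pairs) transposes: unzips [(5, 12), (2, 14), (3, 14)] into separate sequences.
Step 2: First elements: (5, 2, 3), second elements: (12, 14, 14).
Therefore ans = [(5, 2, 3), (12, 14, 14)].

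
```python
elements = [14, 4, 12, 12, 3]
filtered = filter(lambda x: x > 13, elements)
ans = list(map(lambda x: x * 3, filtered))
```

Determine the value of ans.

Step 1: Filter elements for elements > 13:
  14: kept
  4: removed
  12: removed
  12: removed
  3: removed
Step 2: Map x * 3 on filtered [14]:
  14 -> 42
Therefore ans = [42].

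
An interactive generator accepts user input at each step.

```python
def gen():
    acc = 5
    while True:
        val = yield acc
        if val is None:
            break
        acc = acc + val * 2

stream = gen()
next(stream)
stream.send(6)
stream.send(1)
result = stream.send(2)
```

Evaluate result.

Step 1: next() -> yield acc=5.
Step 2: send(6) -> val=6, acc = 5 + 6*2 = 17, yield 17.
Step 3: send(1) -> val=1, acc = 17 + 1*2 = 19, yield 19.
Step 4: send(2) -> val=2, acc = 19 + 2*2 = 23, yield 23.
Therefore result = 23.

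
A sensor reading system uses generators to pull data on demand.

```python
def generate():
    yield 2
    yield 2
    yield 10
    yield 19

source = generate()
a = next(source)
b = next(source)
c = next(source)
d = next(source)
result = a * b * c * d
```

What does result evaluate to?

Step 1: Create generator and consume all values:
  a = next(source) = 2
  b = next(source) = 2
  c = next(source) = 10
  d = next(source) = 19
Step 2: result = 2 * 2 * 10 * 19 = 760.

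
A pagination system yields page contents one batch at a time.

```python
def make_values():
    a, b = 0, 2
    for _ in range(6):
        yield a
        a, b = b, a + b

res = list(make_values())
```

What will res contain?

Step 1: Fibonacci-like sequence starting with a=0, b=2:
  Iteration 1: yield a=0, then a,b = 2,2
  Iteration 2: yield a=2, then a,b = 2,4
  Iteration 3: yield a=2, then a,b = 4,6
  Iteration 4: yield a=4, then a,b = 6,10
  Iteration 5: yield a=6, then a,b = 10,16
  Iteration 6: yield a=10, then a,b = 16,26
Therefore res = [0, 2, 2, 4, 6, 10].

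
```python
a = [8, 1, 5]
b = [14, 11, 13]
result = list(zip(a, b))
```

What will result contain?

Step 1: zip pairs elements at same index:
  Index 0: (8, 14)
  Index 1: (1, 11)
  Index 2: (5, 13)
Therefore result = [(8, 14), (1, 11), (5, 13)].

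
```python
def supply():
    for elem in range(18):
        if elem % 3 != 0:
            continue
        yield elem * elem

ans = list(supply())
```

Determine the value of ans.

Step 1: Only yield elem**2 when elem is divisible by 3:
  elem=0: 0 % 3 == 0, yield 0**2 = 0
  elem=3: 3 % 3 == 0, yield 3**2 = 9
  elem=6: 6 % 3 == 0, yield 6**2 = 36
  elem=9: 9 % 3 == 0, yield 9**2 = 81
  elem=12: 12 % 3 == 0, yield 12**2 = 144
  elem=15: 15 % 3 == 0, yield 15**2 = 225
Therefore ans = [0, 9, 36, 81, 144, 225].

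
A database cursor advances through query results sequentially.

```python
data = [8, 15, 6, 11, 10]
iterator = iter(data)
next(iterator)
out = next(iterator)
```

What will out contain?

Step 1: Create iterator over [8, 15, 6, 11, 10].
Step 2: next() consumes 8.
Step 3: next() returns 15.
Therefore out = 15.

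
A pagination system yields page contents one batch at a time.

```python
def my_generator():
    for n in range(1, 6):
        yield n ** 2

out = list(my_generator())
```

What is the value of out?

Step 1: For each n in range(1, 6), yield n**2:
  n=1: yield 1**2 = 1
  n=2: yield 2**2 = 4
  n=3: yield 3**2 = 9
  n=4: yield 4**2 = 16
  n=5: yield 5**2 = 25
Therefore out = [1, 4, 9, 16, 25].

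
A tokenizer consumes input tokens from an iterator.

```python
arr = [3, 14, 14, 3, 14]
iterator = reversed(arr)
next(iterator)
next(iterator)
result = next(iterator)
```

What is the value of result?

Step 1: reversed([3, 14, 14, 3, 14]) gives iterator: [14, 3, 14, 14, 3].
Step 2: First next() = 14, second next() = 3.
Step 3: Third next() = 14.
Therefore result = 14.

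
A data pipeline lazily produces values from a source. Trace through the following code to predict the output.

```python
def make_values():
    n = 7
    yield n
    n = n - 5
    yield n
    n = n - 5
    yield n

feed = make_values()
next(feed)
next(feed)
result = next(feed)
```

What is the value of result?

Step 1: Trace through generator execution:
  Yield 1: n starts at 7, yield 7
  Yield 2: n = 7 - 5 = 2, yield 2
  Yield 3: n = 2 - 5 = -3, yield -3
Step 2: First next() gets 7, second next() gets the second value, third next() yields -3.
Therefore result = -3.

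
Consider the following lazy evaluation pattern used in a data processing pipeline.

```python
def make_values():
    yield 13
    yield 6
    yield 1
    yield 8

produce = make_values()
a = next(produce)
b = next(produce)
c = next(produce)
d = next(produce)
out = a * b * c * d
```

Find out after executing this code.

Step 1: Create generator and consume all values:
  a = next(produce) = 13
  b = next(produce) = 6
  c = next(produce) = 1
  d = next(produce) = 8
Step 2: out = 13 * 6 * 1 * 8 = 624.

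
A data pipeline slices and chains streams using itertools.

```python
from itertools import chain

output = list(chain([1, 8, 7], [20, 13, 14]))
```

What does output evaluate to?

Step 1: chain() concatenates iterables: [1, 8, 7] + [20, 13, 14].
Therefore output = [1, 8, 7, 20, 13, 14].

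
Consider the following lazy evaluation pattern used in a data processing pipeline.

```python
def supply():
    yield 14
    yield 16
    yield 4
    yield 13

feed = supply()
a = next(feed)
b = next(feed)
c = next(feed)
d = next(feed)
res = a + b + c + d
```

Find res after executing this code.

Step 1: Create generator and consume all values:
  a = next(feed) = 14
  b = next(feed) = 16
  c = next(feed) = 4
  d = next(feed) = 13
Step 2: res = 14 + 16 + 4 + 13 = 47.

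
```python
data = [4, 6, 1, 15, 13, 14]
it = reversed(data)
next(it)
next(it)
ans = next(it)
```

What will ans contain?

Step 1: reversed([4, 6, 1, 15, 13, 14]) gives iterator: [14, 13, 15, 1, 6, 4].
Step 2: First next() = 14, second next() = 13.
Step 3: Third next() = 15.
Therefore ans = 15.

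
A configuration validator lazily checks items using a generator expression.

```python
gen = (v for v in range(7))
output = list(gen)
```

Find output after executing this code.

Step 1: Generator expression iterates range(7): [0, 1, 2, 3, 4, 5, 6].
Step 2: list() collects all values.
Therefore output = [0, 1, 2, 3, 4, 5, 6].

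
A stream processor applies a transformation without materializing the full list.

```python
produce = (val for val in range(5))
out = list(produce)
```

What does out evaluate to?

Step 1: Generator expression iterates range(5): [0, 1, 2, 3, 4].
Step 2: list() collects all values.
Therefore out = [0, 1, 2, 3, 4].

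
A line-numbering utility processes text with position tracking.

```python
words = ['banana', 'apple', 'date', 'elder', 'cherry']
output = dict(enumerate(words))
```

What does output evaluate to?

Step 1: enumerate pairs indices with words:
  0 -> 'banana'
  1 -> 'apple'
  2 -> 'date'
  3 -> 'elder'
  4 -> 'cherry'
Therefore output = {0: 'banana', 1: 'apple', 2: 'date', 3: 'elder', 4: 'cherry'}.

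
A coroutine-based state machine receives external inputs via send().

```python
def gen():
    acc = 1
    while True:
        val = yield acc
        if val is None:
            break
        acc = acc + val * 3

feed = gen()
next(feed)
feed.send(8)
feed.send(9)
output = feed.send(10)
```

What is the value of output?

Step 1: next() -> yield acc=1.
Step 2: send(8) -> val=8, acc = 1 + 8*3 = 25, yield 25.
Step 3: send(9) -> val=9, acc = 25 + 9*3 = 52, yield 52.
Step 4: send(10) -> val=10, acc = 52 + 10*3 = 82, yield 82.
Therefore output = 82.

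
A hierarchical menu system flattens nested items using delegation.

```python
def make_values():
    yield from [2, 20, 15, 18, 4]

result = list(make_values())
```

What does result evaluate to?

Step 1: yield from delegates to the iterable, yielding each element.
Step 2: Collected values: [2, 20, 15, 18, 4].
Therefore result = [2, 20, 15, 18, 4].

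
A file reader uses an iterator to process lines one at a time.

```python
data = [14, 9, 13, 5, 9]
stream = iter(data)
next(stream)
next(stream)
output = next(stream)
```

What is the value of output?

Step 1: Create iterator over [14, 9, 13, 5, 9].
Step 2: next() consumes 14.
Step 3: next() consumes 9.
Step 4: next() returns 13.
Therefore output = 13.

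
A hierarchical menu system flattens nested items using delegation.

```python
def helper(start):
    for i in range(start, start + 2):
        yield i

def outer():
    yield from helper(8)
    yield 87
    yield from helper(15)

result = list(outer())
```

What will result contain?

Step 1: outer() delegates to helper(8):
  yield 8
  yield 9
Step 2: yield 87
Step 3: Delegates to helper(15):
  yield 15
  yield 16
Therefore result = [8, 9, 87, 15, 16].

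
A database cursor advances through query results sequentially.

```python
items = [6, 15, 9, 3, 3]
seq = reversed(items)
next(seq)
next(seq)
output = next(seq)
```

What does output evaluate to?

Step 1: reversed([6, 15, 9, 3, 3]) gives iterator: [3, 3, 9, 15, 6].
Step 2: First next() = 3, second next() = 3.
Step 3: Third next() = 9.
Therefore output = 9.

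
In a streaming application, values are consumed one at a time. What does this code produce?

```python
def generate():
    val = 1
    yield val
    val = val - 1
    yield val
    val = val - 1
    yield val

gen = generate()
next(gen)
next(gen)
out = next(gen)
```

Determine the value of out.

Step 1: Trace through generator execution:
  Yield 1: val starts at 1, yield 1
  Yield 2: val = 1 - 1 = 0, yield 0
  Yield 3: val = 0 - 1 = -1, yield -1
Step 2: First next() gets 1, second next() gets the second value, third next() yields -1.
Therefore out = -1.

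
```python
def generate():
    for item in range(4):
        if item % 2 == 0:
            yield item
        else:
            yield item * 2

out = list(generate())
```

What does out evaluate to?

Step 1: For each item in range(4), yield item if even, else item*2:
  item=0 (even): yield 0
  item=1 (odd): yield 1*2 = 2
  item=2 (even): yield 2
  item=3 (odd): yield 3*2 = 6
Therefore out = [0, 2, 2, 6].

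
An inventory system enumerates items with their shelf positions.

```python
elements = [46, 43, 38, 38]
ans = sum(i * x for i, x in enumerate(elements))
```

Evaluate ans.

Step 1: Compute i * x for each (i, x) in enumerate([46, 43, 38, 38]):
  i=0, x=46: 0*46 = 0
  i=1, x=43: 1*43 = 43
  i=2, x=38: 2*38 = 76
  i=3, x=38: 3*38 = 114
Step 2: sum = 0 + 43 + 76 + 114 = 233.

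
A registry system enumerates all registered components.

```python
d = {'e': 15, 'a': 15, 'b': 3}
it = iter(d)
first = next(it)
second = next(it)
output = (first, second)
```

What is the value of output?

Step 1: iter(d) iterates over keys: ['e', 'a', 'b'].
Step 2: first = next(it) = 'e', second = next(it) = 'a'.
Therefore output = ('e', 'a').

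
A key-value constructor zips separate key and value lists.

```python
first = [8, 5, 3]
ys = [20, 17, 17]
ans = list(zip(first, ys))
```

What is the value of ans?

Step 1: zip pairs elements at same index:
  Index 0: (8, 20)
  Index 1: (5, 17)
  Index 2: (3, 17)
Therefore ans = [(8, 20), (5, 17), (3, 17)].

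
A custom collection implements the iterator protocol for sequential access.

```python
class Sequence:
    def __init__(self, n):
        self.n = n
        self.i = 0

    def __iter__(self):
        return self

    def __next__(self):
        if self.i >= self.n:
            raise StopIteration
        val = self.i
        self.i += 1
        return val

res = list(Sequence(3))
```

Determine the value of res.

Step 1: Sequence(3) creates an iterator counting 0 to 2.
Step 2: list() consumes all values: [0, 1, 2].
Therefore res = [0, 1, 2].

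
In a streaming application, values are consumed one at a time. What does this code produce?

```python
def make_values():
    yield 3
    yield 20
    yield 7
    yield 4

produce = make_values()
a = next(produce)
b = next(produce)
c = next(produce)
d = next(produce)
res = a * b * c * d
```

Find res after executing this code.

Step 1: Create generator and consume all values:
  a = next(produce) = 3
  b = next(produce) = 20
  c = next(produce) = 7
  d = next(produce) = 4
Step 2: res = 3 * 20 * 7 * 4 = 1680.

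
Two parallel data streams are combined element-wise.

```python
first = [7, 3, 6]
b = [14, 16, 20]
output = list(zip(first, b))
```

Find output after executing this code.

Step 1: zip pairs elements at same index:
  Index 0: (7, 14)
  Index 1: (3, 16)
  Index 2: (6, 20)
Therefore output = [(7, 14), (3, 16), (6, 20)].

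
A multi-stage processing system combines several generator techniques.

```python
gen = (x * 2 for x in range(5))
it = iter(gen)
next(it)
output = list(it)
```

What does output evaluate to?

Step 1: Generator produces [0, 2, 4, 6, 8].
Step 2: next(it) consumes first element (0).
Step 3: list(it) collects remaining: [2, 4, 6, 8].
Therefore output = [2, 4, 6, 8].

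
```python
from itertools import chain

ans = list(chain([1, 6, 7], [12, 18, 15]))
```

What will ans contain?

Step 1: chain() concatenates iterables: [1, 6, 7] + [12, 18, 15].
Therefore ans = [1, 6, 7, 12, 18, 15].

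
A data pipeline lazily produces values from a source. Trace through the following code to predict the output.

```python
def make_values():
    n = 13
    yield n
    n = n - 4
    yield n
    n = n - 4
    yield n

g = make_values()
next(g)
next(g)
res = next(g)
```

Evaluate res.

Step 1: Trace through generator execution:
  Yield 1: n starts at 13, yield 13
  Yield 2: n = 13 - 4 = 9, yield 9
  Yield 3: n = 9 - 4 = 5, yield 5
Step 2: First next() gets 13, second next() gets the second value, third next() yields 5.
Therefore res = 5.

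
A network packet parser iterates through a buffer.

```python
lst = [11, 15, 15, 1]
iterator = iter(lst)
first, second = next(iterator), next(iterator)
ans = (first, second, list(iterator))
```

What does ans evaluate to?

Step 1: Create iterator over [11, 15, 15, 1].
Step 2: first = 11, second = 15.
Step 3: Remaining elements: [15, 1].
Therefore ans = (11, 15, [15, 1]).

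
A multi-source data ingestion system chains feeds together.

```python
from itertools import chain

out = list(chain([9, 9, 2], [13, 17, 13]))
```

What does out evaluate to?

Step 1: chain() concatenates iterables: [9, 9, 2] + [13, 17, 13].
Therefore out = [9, 9, 2, 13, 17, 13].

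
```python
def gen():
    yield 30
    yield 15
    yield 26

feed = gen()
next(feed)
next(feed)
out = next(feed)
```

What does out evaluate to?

Step 1: gen() creates a generator.
Step 2: next(feed) yields 30 (consumed and discarded).
Step 3: next(feed) yields 15 (consumed and discarded).
Step 4: next(feed) yields 26, assigned to out.
Therefore out = 26.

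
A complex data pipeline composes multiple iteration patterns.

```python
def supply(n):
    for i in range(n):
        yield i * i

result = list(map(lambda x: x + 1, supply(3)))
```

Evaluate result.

Step 1: supply(3) yields squares: [0, 1, 4].
Step 2: map adds 1 to each: [1, 2, 5].
Therefore result = [1, 2, 5].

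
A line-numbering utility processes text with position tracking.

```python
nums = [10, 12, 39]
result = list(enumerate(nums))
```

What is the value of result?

Step 1: enumerate pairs each element with its index:
  (0, 10)
  (1, 12)
  (2, 39)
Therefore result = [(0, 10), (1, 12), (2, 39)].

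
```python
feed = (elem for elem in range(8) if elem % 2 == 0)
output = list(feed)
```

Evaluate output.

Step 1: Filter range(8) keeping only even values:
  elem=0: even, included
  elem=1: odd, excluded
  elem=2: even, included
  elem=3: odd, excluded
  elem=4: even, included
  elem=5: odd, excluded
  elem=6: even, included
  elem=7: odd, excluded
Therefore output = [0, 2, 4, 6].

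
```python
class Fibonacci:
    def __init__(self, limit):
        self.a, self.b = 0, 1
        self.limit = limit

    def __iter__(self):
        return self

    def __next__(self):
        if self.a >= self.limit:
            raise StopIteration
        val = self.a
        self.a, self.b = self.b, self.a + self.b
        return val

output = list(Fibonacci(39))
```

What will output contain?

Step 1: Fibonacci-like sequence (a=0, b=1) until >= 39:
  Yield 0, then a,b = 1,1
  Yield 1, then a,b = 1,2
  Yield 1, then a,b = 2,3
  Yield 2, then a,b = 3,5
  Yield 3, then a,b = 5,8
  Yield 5, then a,b = 8,13
  Yield 8, then a,b = 13,21
  Yield 13, then a,b = 21,34
  Yield 21, then a,b = 34,55
  Yield 34, then a,b = 55,89
Step 2: 55 >= 39, stop.
Therefore output = [0, 1, 1, 2, 3, 5, 8, 13, 21, 34].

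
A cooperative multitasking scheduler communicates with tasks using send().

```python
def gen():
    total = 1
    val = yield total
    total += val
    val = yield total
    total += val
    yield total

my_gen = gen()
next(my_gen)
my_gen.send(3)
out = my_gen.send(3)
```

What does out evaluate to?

Step 1: next() -> yield total=1.
Step 2: send(3) -> val=3, total = 1+3 = 4, yield 4.
Step 3: send(3) -> val=3, total = 4+3 = 7, yield 7.
Therefore out = 7.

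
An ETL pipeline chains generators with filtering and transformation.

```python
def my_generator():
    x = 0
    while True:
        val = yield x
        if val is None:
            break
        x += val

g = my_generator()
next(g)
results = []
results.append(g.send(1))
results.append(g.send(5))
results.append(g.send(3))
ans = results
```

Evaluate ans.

Step 1: next(g) -> yield 0.
Step 2: send(1) -> x = 1, yield 1.
Step 3: send(5) -> x = 6, yield 6.
Step 4: send(3) -> x = 9, yield 9.
Therefore ans = [1, 6, 9].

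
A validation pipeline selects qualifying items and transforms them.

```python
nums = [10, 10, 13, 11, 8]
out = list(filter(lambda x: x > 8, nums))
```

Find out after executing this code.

Step 1: Filter elements > 8:
  10: kept
  10: kept
  13: kept
  11: kept
  8: removed
Therefore out = [10, 10, 13, 11].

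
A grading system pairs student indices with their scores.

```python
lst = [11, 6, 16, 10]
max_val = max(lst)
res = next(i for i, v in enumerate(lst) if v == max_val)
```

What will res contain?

Step 1: max([11, 6, 16, 10]) = 16.
Step 2: Find first index where value == 16:
  Index 0: 11 != 16
  Index 1: 6 != 16
  Index 2: 16 == 16, found!
Therefore res = 2.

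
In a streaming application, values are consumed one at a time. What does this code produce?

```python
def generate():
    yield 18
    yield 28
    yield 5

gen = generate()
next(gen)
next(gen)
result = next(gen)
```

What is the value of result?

Step 1: generate() creates a generator.
Step 2: next(gen) yields 18 (consumed and discarded).
Step 3: next(gen) yields 28 (consumed and discarded).
Step 4: next(gen) yields 5, assigned to result.
Therefore result = 5.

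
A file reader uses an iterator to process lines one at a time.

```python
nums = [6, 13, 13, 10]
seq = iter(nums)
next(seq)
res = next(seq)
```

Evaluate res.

Step 1: Create iterator over [6, 13, 13, 10].
Step 2: next() consumes 6.
Step 3: next() returns 13.
Therefore res = 13.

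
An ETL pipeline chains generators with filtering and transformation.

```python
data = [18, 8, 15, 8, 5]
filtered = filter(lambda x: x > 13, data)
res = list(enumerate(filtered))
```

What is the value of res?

Step 1: Filter [18, 8, 15, 8, 5] for > 13: [18, 15].
Step 2: enumerate re-indexes from 0: [(0, 18), (1, 15)].
Therefore res = [(0, 18), (1, 15)].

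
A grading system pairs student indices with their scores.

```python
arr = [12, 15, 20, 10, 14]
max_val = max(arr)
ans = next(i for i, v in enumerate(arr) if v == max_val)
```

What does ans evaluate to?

Step 1: max([12, 15, 20, 10, 14]) = 20.
Step 2: Find first index where value == 20:
  Index 0: 12 != 20
  Index 1: 15 != 20
  Index 2: 20 == 20, found!
Therefore ans = 2.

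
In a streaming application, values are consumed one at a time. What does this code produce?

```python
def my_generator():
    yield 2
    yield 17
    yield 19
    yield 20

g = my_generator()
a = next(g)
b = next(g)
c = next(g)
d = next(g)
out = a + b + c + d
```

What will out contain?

Step 1: Create generator and consume all values:
  a = next(g) = 2
  b = next(g) = 17
  c = next(g) = 19
  d = next(g) = 20
Step 2: out = 2 + 17 + 19 + 20 = 58.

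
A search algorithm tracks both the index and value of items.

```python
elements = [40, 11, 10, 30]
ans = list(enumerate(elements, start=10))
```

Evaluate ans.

Step 1: enumerate with start=10:
  (10, 40)
  (11, 11)
  (12, 10)
  (13, 30)
Therefore ans = [(10, 40), (11, 11), (12, 10), (13, 30)].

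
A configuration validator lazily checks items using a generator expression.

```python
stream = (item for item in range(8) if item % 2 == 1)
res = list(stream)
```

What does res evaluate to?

Step 1: Filter range(8) keeping only odd values:
  item=0: even, excluded
  item=1: odd, included
  item=2: even, excluded
  item=3: odd, included
  item=4: even, excluded
  item=5: odd, included
  item=6: even, excluded
  item=7: odd, included
Therefore res = [1, 3, 5, 7].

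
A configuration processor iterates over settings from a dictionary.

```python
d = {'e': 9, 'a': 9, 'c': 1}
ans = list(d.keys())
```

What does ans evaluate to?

Step 1: d.keys() returns the dictionary keys in insertion order.
Therefore ans = ['e', 'a', 'c'].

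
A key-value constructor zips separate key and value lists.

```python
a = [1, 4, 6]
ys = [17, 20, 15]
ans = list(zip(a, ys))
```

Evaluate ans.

Step 1: zip pairs elements at same index:
  Index 0: (1, 17)
  Index 1: (4, 20)
  Index 2: (6, 15)
Therefore ans = [(1, 17), (4, 20), (6, 15)].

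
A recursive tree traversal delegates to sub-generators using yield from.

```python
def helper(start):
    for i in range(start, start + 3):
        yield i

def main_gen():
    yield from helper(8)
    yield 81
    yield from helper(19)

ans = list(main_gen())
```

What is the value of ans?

Step 1: main_gen() delegates to helper(8):
  yield 8
  yield 9
  yield 10
Step 2: yield 81
Step 3: Delegates to helper(19):
  yield 19
  yield 20
  yield 21
Therefore ans = [8, 9, 10, 81, 19, 20, 21].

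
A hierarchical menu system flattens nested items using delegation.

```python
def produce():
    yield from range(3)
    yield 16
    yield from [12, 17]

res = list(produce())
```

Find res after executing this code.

Step 1: Trace yields in order:
  yield 0
  yield 1
  yield 2
  yield 16
  yield 12
  yield 17
Therefore res = [0, 1, 2, 16, 12, 17].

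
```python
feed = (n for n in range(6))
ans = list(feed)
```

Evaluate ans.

Step 1: Generator expression iterates range(6): [0, 1, 2, 3, 4, 5].
Step 2: list() collects all values.
Therefore ans = [0, 1, 2, 3, 4, 5].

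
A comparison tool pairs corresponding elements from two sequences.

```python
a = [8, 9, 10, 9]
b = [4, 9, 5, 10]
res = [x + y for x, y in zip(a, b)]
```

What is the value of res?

Step 1: Add corresponding elements:
  8 + 4 = 12
  9 + 9 = 18
  10 + 5 = 15
  9 + 10 = 19
Therefore res = [12, 18, 15, 19].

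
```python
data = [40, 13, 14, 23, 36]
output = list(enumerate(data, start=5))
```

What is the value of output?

Step 1: enumerate with start=5:
  (5, 40)
  (6, 13)
  (7, 14)
  (8, 23)
  (9, 36)
Therefore output = [(5, 40), (6, 13), (7, 14), (8, 23), (9, 36)].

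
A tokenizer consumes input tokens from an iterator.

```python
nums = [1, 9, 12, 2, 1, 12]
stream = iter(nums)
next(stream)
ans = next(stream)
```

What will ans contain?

Step 1: Create iterator over [1, 9, 12, 2, 1, 12].
Step 2: next() consumes 1.
Step 3: next() returns 9.
Therefore ans = 9.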